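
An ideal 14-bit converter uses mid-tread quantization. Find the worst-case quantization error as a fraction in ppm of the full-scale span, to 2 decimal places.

30.52 ppm

Rounding → worst-case error = ½ LSB = V_FS/2^15, so 1e+06/32768 = 30.5176 ppm of full scale.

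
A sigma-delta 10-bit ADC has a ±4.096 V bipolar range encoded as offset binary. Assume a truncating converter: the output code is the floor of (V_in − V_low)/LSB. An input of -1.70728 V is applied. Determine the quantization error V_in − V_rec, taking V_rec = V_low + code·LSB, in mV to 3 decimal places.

4.720 mV

Step size: 8.192 V ÷ 2^10 = 8.000 mV.
(V_in − V_low)/LSB = (-1.70728 − (−4.096))/0.008 = 298.5900 → code 298 (floor).
Reconstructed: -1.712 V.
Error = -1.70728 − (−1.712) = 0.00472 V = 4.720 mV.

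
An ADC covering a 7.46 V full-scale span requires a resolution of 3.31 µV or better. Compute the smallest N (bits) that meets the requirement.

22 bits

Number of steps required ≥ 7.46 V / 3.31 µV = 2253776.44.
Need 2^N ≥ 2253776.44; 2^21 = 2097152, 2^22 = 4194304.
Minimum N = 22.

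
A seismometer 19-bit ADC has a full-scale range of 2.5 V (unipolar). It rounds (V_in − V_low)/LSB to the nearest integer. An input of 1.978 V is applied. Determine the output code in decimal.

code 414817

Full-scale span = 2.5 V; LSB = 2.5/2^19 = 4.77 µV.
(1.978 − 0) / 4.76837e-06 = 414816.666 LSBs.
round(414816.666) = 414817.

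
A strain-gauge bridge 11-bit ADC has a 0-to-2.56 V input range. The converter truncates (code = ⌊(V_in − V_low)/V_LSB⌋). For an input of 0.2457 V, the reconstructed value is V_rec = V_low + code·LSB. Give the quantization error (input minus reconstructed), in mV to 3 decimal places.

0.700 mV

One LSB is 2.56 V / 2048 = 1.250 mV.
Scaled input = 196.5600 LSBs, so code = 196.
Code 196 maps back to 0 + 196×0.00125 V = 0.245 V.
Difference: 0.0007 V → 0.700 mV.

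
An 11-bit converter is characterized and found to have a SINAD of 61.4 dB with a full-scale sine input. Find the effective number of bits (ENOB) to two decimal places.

ENOB = (SINAD − 1.76) / 6.02 = (61.4 − 1.76)/6.02 = 9.907.

9.91 bits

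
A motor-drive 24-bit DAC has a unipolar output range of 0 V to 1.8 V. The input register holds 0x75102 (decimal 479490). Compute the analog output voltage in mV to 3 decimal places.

LSB = 1.8 V / 2^24 = 0.11 µV.
Code 0x75102 = 479490 decimal.
V_out = 0 + 479490 × 1.07288e-07 V = 0.0514437 V.
= 51.444 mV.

51.444 mV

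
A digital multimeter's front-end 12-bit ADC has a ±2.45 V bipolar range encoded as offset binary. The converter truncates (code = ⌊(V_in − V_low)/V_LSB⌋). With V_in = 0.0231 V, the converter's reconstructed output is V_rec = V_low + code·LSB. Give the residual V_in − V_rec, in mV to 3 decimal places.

0.371 mV

LSB = 4.9/2^12 = 1.196 mV.
(0.0231 − (−2.45))/0.00119629 = 2067.3097; ⌊·⌋ gives code 2067.
Reconstructed: 0.022729492 V.
V_in − V_rec = 0.000370508 V = 0.371 mV.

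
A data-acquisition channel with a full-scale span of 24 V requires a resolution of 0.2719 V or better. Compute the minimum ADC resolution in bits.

7 bits

Number of steps required ≥ 24 V / 0.2719 V = 88.27.
Need 2^N ≥ 88.27; 2^6 = 64, 2^7 = 128.
Minimum N = 7.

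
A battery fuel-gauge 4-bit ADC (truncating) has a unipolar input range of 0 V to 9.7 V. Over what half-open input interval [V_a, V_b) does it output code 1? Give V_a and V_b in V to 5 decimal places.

[0.60625 V, 1.21250 V)

LSB = 9.7/2^4 = 0.6062 V.
V_a = V_low + 1·LSB = 0.60625 V; V_b = V_low + 2·LSB = 1.2125 V.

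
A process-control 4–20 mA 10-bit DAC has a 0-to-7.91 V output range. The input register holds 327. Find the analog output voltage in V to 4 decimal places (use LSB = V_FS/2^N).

2.5259 V

LSB = 7.91 V / 2^10 = 7.725 mV.
V_out = 0 + 327 × 0.00772461 V = 2.52595 V.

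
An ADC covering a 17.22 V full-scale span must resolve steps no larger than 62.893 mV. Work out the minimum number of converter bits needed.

9 bits

Number of steps required ≥ 17.22 V / 62.893 mV = 273.80.
Need 2^N ≥ 273.80; 2^8 = 256, 2^9 = 512.
Minimum N = 9.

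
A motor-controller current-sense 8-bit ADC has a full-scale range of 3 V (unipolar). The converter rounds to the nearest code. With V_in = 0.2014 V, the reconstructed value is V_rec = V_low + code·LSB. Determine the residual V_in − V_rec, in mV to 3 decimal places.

2.181 mV

Step size: 3 V ÷ 2^8 = 11.719 mV.
(V_in − V_low)/LSB = (0.2014 − 0)/0.0117188 = 17.1861 → code 17 (round).
Code 17 maps back to 0 + 17×0.0117188 V = 0.19921875 V.
Error = 0.2014 − 0.19921875 = 0.00218125 V = 2.181 mV.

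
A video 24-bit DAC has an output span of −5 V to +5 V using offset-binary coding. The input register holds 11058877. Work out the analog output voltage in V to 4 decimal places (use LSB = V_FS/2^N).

LSB = 10 V / 2^24 = 0.60 µV.
V_out = (−5) + 11058877 × 5.96046e-07 V = 1.5916 V.

1.5916 V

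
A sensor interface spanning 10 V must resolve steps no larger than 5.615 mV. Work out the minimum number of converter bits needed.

11 bits

Number of steps required ≥ 10 V / 5.615 mV = 1780.94.
Need 2^N ≥ 1780.94; 2^10 = 1024, 2^11 = 2048.
Minimum N = 11.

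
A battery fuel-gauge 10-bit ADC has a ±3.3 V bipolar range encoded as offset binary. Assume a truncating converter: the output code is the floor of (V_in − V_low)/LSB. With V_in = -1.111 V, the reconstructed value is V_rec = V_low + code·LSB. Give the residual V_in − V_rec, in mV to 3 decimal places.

4.039 mV

Step size: 6.6 V ÷ 2^10 = 6.445 mV.
Scaled input = 339.6267 LSBs, so code = 339.
V_rec = (−3.3) + 339·0.00644531 = -1.1150391 V.
V_in − V_rec = 0.00403906 V = 4.039 mV.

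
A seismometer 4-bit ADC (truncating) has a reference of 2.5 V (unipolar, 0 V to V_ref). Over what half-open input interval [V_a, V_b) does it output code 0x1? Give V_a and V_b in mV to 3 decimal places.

LSB = 2.5/2^4 = 156.250 mV.
Code 0x1 = 1 decimal.
V_a = V_low + 1·LSB = 0.15625 V; V_b = V_low + 2·LSB = 0.3125 V.

[156.250 mV, 312.500 mV)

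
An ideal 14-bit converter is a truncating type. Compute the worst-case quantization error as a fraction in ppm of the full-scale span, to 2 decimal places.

61.04 ppm

Truncating → worst-case error = 1 LSB = V_FS/2^14, so 1e+06/16384 = 61.0352 ppm of full scale.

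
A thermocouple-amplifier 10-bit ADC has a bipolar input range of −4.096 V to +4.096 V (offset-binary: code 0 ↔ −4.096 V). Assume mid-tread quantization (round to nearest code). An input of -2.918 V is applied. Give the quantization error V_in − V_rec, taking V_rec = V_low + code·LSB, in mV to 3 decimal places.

2.000 mV

LSB = 8.192/2^10 = 8.000 mV.
(-2.918 − (−4.096))/0.008 = 147.2500; round gives code 147.
Code 147 maps back to (−4.096) + 147×0.008 V = -2.92 V.
V_in − V_rec = 0.002 V = 2.000 mV.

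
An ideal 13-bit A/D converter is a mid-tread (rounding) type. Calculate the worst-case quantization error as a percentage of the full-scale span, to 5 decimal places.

0.00610 %

Rounding → worst-case error = ½ LSB = V_FS/2^14, so 100/16384 = 0.00610352 % of full scale.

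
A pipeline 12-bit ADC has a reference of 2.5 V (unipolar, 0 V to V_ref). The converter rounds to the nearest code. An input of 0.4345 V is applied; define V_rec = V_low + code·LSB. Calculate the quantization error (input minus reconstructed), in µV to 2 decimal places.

LSB = 2.5/2^12 = 0.610 mV.
(V_in − V_low)/LSB = (0.4345 − 0)/0.000610352 = 711.8848 → code 712 (round).
V_rec = 0 + 712·0.000610352 = 0.43457031 V.
Error = 0.4345 − 0.43457031 = -7.03125e-05 V = -70.31 µV.

-70.31 µV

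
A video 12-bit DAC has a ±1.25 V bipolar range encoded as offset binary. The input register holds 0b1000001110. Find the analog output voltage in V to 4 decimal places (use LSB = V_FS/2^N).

-0.9290 V

LSB = 2.5 V / 2^12 = 0.610 mV.
Code 0b1000001110 = 526 decimal.
V_out = (−1.25) + 526 × 0.000610352 V = -0.928955 V.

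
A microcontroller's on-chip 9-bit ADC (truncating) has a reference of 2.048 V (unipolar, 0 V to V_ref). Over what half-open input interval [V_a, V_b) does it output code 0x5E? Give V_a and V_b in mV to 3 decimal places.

[376.000 mV, 380.000 mV)

LSB = 2.048/2^9 = 4.000 mV.
Code 0x5E = 94 decimal.
V_a = V_low + 94·LSB = 0.376 V; V_b = V_low + 95·LSB = 0.38 V.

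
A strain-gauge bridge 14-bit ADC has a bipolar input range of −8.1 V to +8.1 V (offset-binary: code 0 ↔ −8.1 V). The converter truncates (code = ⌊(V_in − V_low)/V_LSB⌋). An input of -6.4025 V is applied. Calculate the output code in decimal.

code 1716

With 16384 levels over 16.2 V, one step is 0.989 mV.
Input sits at 1716.780 steps above V_low.
Floor → code 1716.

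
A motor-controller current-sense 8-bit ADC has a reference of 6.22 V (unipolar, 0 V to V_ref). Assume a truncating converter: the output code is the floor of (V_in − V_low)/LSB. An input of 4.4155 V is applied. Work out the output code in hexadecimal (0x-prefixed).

LSB = 6.22 V / 256 = 24.297 mV.
Input sits at 181.731 steps above V_low.
So the output code is 181.
In hexadecimal (0x-prefixed): 0xB5.

code 0xB5 (decimal 181)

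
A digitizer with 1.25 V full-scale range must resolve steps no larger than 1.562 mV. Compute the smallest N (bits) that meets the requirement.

10 bits

Number of steps required ≥ 1.25 V / 1.562 mV = 800.26.
Need 2^N ≥ 800.26; 2^9 = 512, 2^10 = 1024.
Minimum N = 10.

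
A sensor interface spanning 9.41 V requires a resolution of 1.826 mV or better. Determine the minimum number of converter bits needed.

Number of steps required ≥ 9.41 V / 1.826 mV = 5153.34.
Need 2^N ≥ 5153.34; 2^12 = 4096, 2^13 = 8192.
Minimum N = 13.

13 bits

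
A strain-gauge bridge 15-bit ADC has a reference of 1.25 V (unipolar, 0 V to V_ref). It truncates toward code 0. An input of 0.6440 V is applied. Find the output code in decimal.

code 16882

Full-scale span = 1.25 V; LSB = 1.25/2^15 = 38.15 µV.
Input sits at 16882.074 steps above V_low.
Floor → code 16882.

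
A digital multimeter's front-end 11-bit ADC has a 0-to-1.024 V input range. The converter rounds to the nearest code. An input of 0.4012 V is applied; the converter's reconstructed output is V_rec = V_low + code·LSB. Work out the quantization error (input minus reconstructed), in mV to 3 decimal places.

0.200 mV

One LSB is 1.024 V / 2048 = 0.500 mV.
(V_in − V_low)/LSB = (0.4012 − 0)/0.0005 = 802.4000 → code 802 (round).
Code 802 maps back to 0 + 802×0.0005 V = 0.401 V.
Difference: 0.0002 V → 0.200 mV.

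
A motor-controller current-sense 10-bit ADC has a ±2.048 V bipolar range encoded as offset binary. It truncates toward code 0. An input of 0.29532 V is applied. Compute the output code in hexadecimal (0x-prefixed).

With 1024 levels over 4.096 V, one step is 4.000 mV.
(V_in − V_low)/LSB = (0.29532 − (−2.048)) / 0.004 = 585.830.
Floor → code 585.
In hexadecimal (0x-prefixed): 0x249.

code 0x249 (decimal 585)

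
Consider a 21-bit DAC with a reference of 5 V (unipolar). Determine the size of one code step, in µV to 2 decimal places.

Full-scale span = 5 V.
LSB = 5 / 2^21 = 5 / 2097152 = 2.38419e-06 V = 2.38 µV.

2.38 µV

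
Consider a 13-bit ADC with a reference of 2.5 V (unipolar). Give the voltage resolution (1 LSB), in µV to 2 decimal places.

Full-scale span = 2.5 V.
LSB = 2.5 / 2^13 = 2.5 / 8192 = 0.000305176 V = 305.18 µV.

305.18 µV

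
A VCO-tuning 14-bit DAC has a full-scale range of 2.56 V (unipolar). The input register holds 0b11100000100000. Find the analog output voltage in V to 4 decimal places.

LSB = 2.56 V / 2^14 = 156.25 µV.
Code 0b11100000100000 = 14368 decimal.
V_out = 0 + 14368 × 0.00015625 V = 2.245 V.

2.2450 V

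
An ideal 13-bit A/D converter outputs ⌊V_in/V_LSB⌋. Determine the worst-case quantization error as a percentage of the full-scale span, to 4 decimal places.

0.0122 %

Truncating → worst-case error = 1 LSB = V_FS/2^13, so 100/8192 = 0.012207 % of full scale.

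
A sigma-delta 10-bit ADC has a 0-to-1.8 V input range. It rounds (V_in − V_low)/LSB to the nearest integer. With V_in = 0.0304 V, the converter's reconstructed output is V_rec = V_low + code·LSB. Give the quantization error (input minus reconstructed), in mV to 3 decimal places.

One LSB is 1.8 V / 1024 = 1.758 mV.
Scaled input = 17.2942 LSBs, so code = 17.
Reconstructed: 0.029882813 V.
V_in − V_rec = 0.000517187 V = 0.517 mV.

0.517 mV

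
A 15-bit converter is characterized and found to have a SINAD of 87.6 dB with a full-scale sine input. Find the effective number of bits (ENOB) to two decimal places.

14.26 bits

ENOB = (SINAD − 1.76) / 6.02 = (87.6 − 1.76)/6.02 = 14.259.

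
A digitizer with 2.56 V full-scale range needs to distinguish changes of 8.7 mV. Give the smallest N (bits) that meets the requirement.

Number of steps required ≥ 2.56 V / 8.7 mV = 294.25.
Need 2^N ≥ 294.25; 2^8 = 256, 2^9 = 512.
Minimum N = 9.

9 bits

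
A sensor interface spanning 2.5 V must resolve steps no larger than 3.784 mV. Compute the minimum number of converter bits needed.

10 bits

Number of steps required ≥ 2.5 V / 3.784 mV = 660.68.
Need 2^N ≥ 660.68; 2^9 = 512, 2^10 = 1024.
Minimum N = 10.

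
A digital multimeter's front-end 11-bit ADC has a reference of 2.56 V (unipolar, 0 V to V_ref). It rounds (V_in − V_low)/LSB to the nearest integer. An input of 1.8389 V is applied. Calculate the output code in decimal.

LSB = 2.56 V / 2048 = 1.250 mV.
(V_in − V_low)/LSB = (1.8389 − 0) / 0.00125 = 1471.120.
So the output code is 1471.

code 1471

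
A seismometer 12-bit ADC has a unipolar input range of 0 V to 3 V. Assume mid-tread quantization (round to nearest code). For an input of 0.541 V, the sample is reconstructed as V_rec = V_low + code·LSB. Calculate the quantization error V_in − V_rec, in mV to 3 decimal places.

LSB = 3/2^12 = 0.732 mV.
(V_in − V_low)/LSB = (0.541 − 0)/0.000732422 = 738.6453 → code 739 (round).
Reconstructed: 0.54125977 V.
V_in − V_rec = -0.000259766 V = -0.260 mV.

-0.260 mV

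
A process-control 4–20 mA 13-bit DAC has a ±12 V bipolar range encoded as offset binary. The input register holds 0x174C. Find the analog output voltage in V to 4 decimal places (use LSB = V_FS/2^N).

LSB = 24 V / 2^13 = 2.930 mV.
Code 0x174C = 5964 decimal.
V_out = (−12) + 5964 × 0.00292969 V = 5.47266 V.

5.4727 V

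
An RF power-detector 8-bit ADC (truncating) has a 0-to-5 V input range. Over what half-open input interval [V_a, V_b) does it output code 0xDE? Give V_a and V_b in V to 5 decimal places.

[4.33594 V, 4.35547 V)

LSB = 5/2^8 = 19.531 mV.
Code 0xDE = 222 decimal.
V_a = V_low + 222·LSB = 4.33594 V; V_b = V_low + 223·LSB = 4.35547 V.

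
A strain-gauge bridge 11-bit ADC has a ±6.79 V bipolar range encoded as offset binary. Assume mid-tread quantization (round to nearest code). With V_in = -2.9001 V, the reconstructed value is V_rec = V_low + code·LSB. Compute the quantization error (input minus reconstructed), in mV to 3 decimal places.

LSB = 13.58/2^11 = 6.631 mV.
(-2.9001 − (−6.79))/0.00663086 = 586.6359; round gives code 587.
Reconstructed: -2.8976855 V.
Difference: -0.00241445 V → -2.414 mV.

-2.414 mV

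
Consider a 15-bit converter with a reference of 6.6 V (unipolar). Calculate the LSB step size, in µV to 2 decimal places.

201.42 µV

Full-scale span = 6.6 V.
LSB = 6.6 / 2^15 = 6.6 / 32768 = 0.000201416 V = 201.42 µV.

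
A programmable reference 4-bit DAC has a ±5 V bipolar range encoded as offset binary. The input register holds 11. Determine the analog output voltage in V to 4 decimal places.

LSB = 10 V / 2^4 = 0.6250 V.
V_out = (−5) + 11 × 0.625 V = 1.875 V.

1.8750 V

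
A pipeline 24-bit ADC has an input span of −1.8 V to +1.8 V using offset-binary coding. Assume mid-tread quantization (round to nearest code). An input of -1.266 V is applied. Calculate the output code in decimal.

code 2488620

LSB = 3.6 V / 16777216 = 0.21 µV.
(-1.266 − (−1.8)) / 2.14577e-07 = 2488620.373 LSBs.
round(2488620.373) = 2488620.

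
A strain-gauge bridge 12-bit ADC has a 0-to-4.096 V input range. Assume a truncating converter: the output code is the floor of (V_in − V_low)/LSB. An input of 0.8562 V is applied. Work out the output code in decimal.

code 856

With 4096 levels over 4.096 V, one step is 1.000 mV.
(0.8562 − 0) / 0.001 = 856.200 LSBs.
⌊·⌋(856.200) = 856.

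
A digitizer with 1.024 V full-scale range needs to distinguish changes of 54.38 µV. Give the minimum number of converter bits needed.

15 bits

Number of steps required ≥ 1.024 V / 54.38 µV = 18830.45.
Need 2^N ≥ 18830.45; 2^14 = 16384, 2^15 = 32768.
Minimum N = 15.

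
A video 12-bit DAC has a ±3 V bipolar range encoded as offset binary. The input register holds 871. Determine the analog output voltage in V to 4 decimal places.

LSB = 6 V / 2^12 = 1.465 mV.
V_out = (−3) + 871 × 0.00146484 V = -1.72412 V.

-1.7241 V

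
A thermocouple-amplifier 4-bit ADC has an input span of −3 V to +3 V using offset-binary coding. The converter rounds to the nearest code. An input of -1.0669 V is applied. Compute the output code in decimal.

Full-scale span = 6 V; LSB = 6/2^4 = 375.000 mV.
(-1.0669 − (−3)) / 0.375 = 5.155 LSBs.
So the output code is 5.

code 5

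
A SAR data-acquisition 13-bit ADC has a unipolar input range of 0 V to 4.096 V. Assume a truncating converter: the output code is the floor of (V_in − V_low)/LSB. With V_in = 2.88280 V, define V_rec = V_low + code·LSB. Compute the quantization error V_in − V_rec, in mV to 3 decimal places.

0.300 mV

LSB = 4.096/2^13 = 0.500 mV.
(V_in − V_low)/LSB = (2.88280 − 0)/0.0005 = 5765.6000 → code 5765 (floor).
Code 5765 maps back to 0 + 5765×0.0005 V = 2.8825 V.
Error = 2.88280 − 2.8825 = 0.0003 V = 0.300 mV.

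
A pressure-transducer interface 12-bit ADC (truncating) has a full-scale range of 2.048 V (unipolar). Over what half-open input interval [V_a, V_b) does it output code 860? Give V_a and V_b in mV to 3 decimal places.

[430.000 mV, 430.500 mV)

LSB = 2.048/2^12 = 0.500 mV.
V_a = V_low + 860·LSB = 0.43 V; V_b = V_low + 861·LSB = 0.4305 V.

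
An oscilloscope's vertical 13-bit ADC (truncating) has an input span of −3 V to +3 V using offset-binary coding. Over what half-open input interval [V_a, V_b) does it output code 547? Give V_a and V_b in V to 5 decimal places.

[-2.59937 V, -2.59863 V)

LSB = 6/2^13 = 0.732 mV.
V_a = V_low + 547·LSB = -2.59937 V; V_b = V_low + 548·LSB = -2.59863 V.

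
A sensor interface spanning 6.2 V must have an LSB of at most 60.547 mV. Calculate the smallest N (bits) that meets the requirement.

7 bits

Number of steps required ≥ 6.2 V / 60.547 mV = 102.40.
Need 2^N ≥ 102.40; 2^6 = 64, 2^7 = 128.
Minimum N = 7.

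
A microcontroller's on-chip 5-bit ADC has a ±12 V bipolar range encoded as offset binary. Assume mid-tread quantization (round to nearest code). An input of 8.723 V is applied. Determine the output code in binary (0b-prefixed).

Full-scale span = 24 V; LSB = 24/2^5 = 0.7500 V.
(8.723 − (−12)) / 0.75 = 27.631 LSBs.
round(27.631) = 28.
In binary (0b-prefixed): 0b11100.

code 0b11100 (decimal 28)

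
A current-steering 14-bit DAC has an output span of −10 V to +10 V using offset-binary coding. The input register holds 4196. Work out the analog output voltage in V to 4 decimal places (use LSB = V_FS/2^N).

LSB = 20 V / 2^14 = 1.221 mV.
V_out = (−10) + 4196 × 0.0012207 V = -4.87793 V.

-4.8779 V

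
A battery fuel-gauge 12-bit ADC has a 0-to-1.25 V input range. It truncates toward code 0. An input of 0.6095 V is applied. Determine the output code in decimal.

LSB = 1.25 V / 4096 = 305.18 µV.
(V_in − V_low)/LSB = (0.6095 − 0) / 0.000305176 = 1997.210.
⌊·⌋(1997.210) = 1997.

code 1997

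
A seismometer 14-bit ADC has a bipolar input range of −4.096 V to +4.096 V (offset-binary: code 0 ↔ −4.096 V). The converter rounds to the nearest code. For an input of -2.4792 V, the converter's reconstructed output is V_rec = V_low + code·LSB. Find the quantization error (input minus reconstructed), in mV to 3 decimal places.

LSB = 8.192/2^14 = 0.500 mV.
Scaled input = 3233.6000 LSBs, so code = 3234.
V_rec = (−4.096) + 3234·0.0005 = -2.479 V.
V_in − V_rec = -0.0002 V = -0.200 mV.

-0.200 mV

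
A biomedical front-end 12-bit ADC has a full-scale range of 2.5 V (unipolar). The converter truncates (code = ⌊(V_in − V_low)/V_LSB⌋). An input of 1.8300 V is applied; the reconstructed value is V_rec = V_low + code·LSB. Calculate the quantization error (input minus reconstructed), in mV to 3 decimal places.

0.166 mV

LSB = 2.5/2^12 = 0.610 mV.
Scaled input = 2998.2720 LSBs, so code = 2998.
Reconstructed: 1.829834 V.
V_in − V_rec = 0.000166016 V = 0.166 mV.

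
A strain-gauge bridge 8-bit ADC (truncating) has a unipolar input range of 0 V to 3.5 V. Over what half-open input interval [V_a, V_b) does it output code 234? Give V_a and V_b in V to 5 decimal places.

[3.19922 V, 3.21289 V)

LSB = 3.5/2^8 = 13.672 mV.
V_a = V_low + 234·LSB = 3.19922 V; V_b = V_low + 235·LSB = 3.21289 V.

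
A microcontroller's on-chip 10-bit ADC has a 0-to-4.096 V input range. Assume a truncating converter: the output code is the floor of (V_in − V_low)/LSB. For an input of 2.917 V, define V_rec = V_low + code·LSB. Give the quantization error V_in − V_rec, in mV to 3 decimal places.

Step size: 4.096 V ÷ 2^10 = 4.000 mV.
(2.917 − 0)/0.004 = 729.2500; ⌊·⌋ gives code 729.
V_rec = 0 + 729·0.004 = 2.916 V.
V_in − V_rec = 0.001 V = 1.000 mV.

1.000 mV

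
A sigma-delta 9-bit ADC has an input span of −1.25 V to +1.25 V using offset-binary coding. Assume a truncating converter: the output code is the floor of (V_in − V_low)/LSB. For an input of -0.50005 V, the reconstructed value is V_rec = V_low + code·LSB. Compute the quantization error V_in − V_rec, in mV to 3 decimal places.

2.880 mV

One LSB is 2.5 V / 512 = 4.883 mV.
(-0.50005 − (−1.25))/0.00488281 = 153.5898; ⌊·⌋ gives code 153.
Reconstructed: -0.50292969 V.
Error = -0.50005 − (−0.50292969) = 0.00287969 V = 2.880 mV.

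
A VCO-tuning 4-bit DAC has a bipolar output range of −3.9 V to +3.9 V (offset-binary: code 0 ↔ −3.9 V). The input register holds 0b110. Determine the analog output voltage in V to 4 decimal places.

-0.9750 V

LSB = 7.8 V / 2^4 = 487.500 mV.
Code 0b110 = 6 decimal.
V_out = (−3.9) + 6 × 0.4875 V = -0.975 V.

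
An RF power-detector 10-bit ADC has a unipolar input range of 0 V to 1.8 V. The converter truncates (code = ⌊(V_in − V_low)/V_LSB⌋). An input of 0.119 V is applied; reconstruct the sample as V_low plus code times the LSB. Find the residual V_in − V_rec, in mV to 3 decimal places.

1.227 mV

One LSB is 1.8 V / 1024 = 1.758 mV.
(V_in − V_low)/LSB = (0.119 − 0)/0.00175781 = 67.6978 → code 67 (floor).
V_rec = 0 + 67·0.00175781 = 0.11777344 V.
Error = 0.119 − 0.11777344 = 0.00122656 V = 1.227 mV.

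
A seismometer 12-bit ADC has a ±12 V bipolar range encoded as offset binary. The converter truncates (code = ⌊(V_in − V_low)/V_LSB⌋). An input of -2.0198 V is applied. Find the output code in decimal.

code 1703

LSB = 24 V / 4096 = 5.859 mV.
(V_in − V_low)/LSB = (-2.0198 − (−12)) / 0.00585938 = 1703.287.
⌊·⌋(1703.287) = 1703.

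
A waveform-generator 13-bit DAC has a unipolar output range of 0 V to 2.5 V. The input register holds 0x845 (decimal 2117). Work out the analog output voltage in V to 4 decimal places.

LSB = 2.5 V / 2^13 = 305.18 µV.
Code 0x845 = 2117 decimal.
V_out = 0 + 2117 × 0.000305176 V = 0.646057 V.

0.6461 V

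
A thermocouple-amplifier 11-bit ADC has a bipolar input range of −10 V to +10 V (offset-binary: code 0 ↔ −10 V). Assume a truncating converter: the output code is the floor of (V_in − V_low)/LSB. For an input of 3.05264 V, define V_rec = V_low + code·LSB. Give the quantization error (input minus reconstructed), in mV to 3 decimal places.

One LSB is 20 V / 2048 = 9.766 mV.
(V_in − V_low)/LSB = (3.05264 − (−10))/0.00976562 = 1336.5903 → code 1336 (floor).
Reconstructed: 3.046875 V.
Error = 3.05264 − 3.046875 = 0.005765 V = 5.765 mV.

5.765 mV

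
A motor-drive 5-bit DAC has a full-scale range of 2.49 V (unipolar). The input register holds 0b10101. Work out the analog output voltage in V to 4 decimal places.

1.6341 V

LSB = 2.49 V / 2^5 = 77.812 mV.
Code 0b10101 = 21 decimal.
V_out = 0 + 21 × 0.0778125 V = 1.63406 V.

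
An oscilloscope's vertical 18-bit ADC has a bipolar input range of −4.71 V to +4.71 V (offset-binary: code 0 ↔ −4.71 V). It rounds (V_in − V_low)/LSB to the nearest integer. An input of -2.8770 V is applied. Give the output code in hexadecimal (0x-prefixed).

code 0xC742 (decimal 51010)

Full-scale span = 9.42 V; LSB = 9.42/2^18 = 35.93 µV.
(V_in − V_low)/LSB = (-2.8770 − (−4.71)) / 3.59344e-05 = 51009.549.
round(51009.549) = 51010.
In hexadecimal (0x-prefixed): 0xC742.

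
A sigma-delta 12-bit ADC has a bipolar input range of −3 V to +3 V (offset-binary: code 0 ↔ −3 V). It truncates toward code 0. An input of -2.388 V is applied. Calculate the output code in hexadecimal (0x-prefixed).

With 4096 levels over 6 V, one step is 1.465 mV.
(-2.388 − (−3)) / 0.00146484 = 417.792 LSBs.
⌊·⌋(417.792) = 417.
In hexadecimal (0x-prefixed): 0x1A1.

code 0x1A1 (decimal 417)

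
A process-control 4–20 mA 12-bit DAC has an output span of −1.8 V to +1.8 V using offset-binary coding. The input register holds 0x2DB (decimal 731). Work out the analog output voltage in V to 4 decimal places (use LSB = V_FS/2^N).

LSB = 3.6 V / 2^12 = 0.879 mV.
Code 0x2DB = 731 decimal.
V_out = (−1.8) + 731 × 0.000878906 V = -1.15752 V.

-1.1575 V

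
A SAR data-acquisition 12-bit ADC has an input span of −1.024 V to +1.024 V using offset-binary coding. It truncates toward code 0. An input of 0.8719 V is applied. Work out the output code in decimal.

LSB = 2.048 V / 4096 = 0.500 mV.
(V_in − V_low)/LSB = (0.8719 − (−1.024)) / 0.0005 = 3791.800.
So the output code is 3791.

code 3791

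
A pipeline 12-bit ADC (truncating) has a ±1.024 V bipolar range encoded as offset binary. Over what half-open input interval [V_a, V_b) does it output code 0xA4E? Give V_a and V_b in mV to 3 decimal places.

LSB = 2.048/2^12 = 0.500 mV.
Code 0xA4E = 2638 decimal.
V_a = V_low + 2638·LSB = 0.295 V; V_b = V_low + 2639·LSB = 0.2955 V.

[295.000 mV, 295.500 mV)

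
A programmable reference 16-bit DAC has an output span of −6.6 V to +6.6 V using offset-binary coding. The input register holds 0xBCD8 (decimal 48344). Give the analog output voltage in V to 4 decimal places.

LSB = 13.2 V / 2^16 = 201.42 µV.
Code 0xBCD8 = 48344 decimal.
V_out = (−6.6) + 48344 × 0.000201416 V = 3.13726 V.

3.1373 V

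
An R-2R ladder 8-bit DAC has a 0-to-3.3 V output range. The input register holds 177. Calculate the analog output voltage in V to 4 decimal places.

2.2816 V

LSB = 3.3 V / 2^8 = 12.891 mV.
V_out = 0 + 177 × 0.0128906 V = 2.28164 V.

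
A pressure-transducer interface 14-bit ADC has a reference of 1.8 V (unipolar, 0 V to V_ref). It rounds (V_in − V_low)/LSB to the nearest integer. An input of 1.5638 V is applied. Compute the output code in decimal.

With 16384 levels over 1.8 V, one step is 109.86 µV.
(1.5638 − 0) / 0.000109863 = 14234.055 LSBs.
round(14234.055) = 14234.

code 14234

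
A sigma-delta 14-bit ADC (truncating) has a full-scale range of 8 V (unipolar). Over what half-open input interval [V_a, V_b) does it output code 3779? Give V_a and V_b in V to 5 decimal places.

[1.84521 V, 1.84570 V)

LSB = 8/2^14 = 488.28 µV.
V_a = V_low + 3779·LSB = 1.84521 V; V_b = V_low + 3780·LSB = 1.8457 V.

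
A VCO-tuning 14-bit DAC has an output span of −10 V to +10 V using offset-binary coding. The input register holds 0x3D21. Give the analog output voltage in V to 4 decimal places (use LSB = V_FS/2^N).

LSB = 20 V / 2^14 = 1.221 mV.
Code 0x3D21 = 15649 decimal.
V_out = (−10) + 15649 × 0.0012207 V = 9.10278 V.

9.1028 V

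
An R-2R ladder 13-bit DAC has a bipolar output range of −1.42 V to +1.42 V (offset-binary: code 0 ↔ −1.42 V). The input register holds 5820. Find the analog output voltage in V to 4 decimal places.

0.5977 V

LSB = 2.84 V / 2^13 = 346.68 µV.
V_out = (−1.42) + 5820 × 0.00034668 V = 0.597676 V.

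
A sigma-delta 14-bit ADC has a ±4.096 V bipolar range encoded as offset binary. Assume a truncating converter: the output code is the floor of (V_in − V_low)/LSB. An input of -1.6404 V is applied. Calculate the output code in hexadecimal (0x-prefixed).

LSB = 8.192 V / 16384 = 0.500 mV.
(-1.6404 − (−4.096)) / 0.0005 = 4911.200 LSBs.
So the output code is 4911.
In hexadecimal (0x-prefixed): 0x132F.

code 0x132F (decimal 4911)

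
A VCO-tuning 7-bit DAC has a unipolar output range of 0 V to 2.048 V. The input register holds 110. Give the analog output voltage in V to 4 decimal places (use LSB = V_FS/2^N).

LSB = 2.048 V / 2^7 = 16.000 mV.
V_out = 0 + 110 × 0.016 V = 1.76 V.

1.7600 V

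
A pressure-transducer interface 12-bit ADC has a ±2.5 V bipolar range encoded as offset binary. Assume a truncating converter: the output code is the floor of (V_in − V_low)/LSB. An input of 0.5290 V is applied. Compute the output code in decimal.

code 2481

With 4096 levels over 5 V, one step is 1.221 mV.
(0.5290 − (−2.5)) / 0.0012207 = 2481.357 LSBs.
So the output code is 2481.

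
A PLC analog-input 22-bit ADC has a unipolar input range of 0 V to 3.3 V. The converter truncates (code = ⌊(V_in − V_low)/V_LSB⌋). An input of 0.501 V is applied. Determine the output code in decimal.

code 636771

Full-scale span = 3.3 V; LSB = 3.3/2^22 = 0.79 µV.
Input sits at 636771.607 steps above V_low.
Floor → code 636771.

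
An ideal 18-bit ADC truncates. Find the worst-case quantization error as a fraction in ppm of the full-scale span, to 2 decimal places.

Truncating → worst-case error = 1 LSB = V_FS/2^18, so 1e+06/262144 = 3.8147 ppm of full scale.

3.81 ppm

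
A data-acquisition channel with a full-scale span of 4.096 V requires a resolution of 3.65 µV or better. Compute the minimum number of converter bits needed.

21 bits

Number of steps required ≥ 4.096 V / 3.65 µV = 1122191.78.
Need 2^N ≥ 1122191.78; 2^20 = 1048576, 2^21 = 2097152.
Minimum N = 21.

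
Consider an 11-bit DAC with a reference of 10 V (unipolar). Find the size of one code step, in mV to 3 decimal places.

Full-scale span = 10 V.
LSB = 10 / 2^11 = 10 / 2048 = 0.00488281 V = 4.883 mV.

4.883 mV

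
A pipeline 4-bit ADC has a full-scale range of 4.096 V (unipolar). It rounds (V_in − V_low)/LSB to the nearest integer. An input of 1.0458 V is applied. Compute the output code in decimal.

code 4

Full-scale span = 4.096 V; LSB = 4.096/2^4 = 256.000 mV.
Input sits at 4.085 steps above V_low.
So the output code is 4.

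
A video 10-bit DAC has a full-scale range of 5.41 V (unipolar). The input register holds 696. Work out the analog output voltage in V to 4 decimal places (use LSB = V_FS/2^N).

3.6771 V

LSB = 5.41 V / 2^10 = 5.283 mV.
V_out = 0 + 696 × 0.0052832 V = 3.67711 V.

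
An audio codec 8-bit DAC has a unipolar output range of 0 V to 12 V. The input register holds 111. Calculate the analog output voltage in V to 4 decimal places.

LSB = 12 V / 2^8 = 46.875 mV.
V_out = 0 + 111 × 0.046875 V = 5.20312 V.

5.2031 V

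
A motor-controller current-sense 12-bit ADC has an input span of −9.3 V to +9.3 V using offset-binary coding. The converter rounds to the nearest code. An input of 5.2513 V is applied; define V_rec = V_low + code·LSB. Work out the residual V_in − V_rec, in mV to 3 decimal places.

1.886 mV

Step size: 18.6 V ÷ 2^12 = 4.541 mV.
(5.2513 − (−9.3))/0.00454102 = 3204.4153; round gives code 3204.
Reconstructed: 5.2494141 V.
Difference: 0.00188594 V → 1.886 mV.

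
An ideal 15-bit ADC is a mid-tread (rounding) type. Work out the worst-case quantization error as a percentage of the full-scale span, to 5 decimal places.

0.00153 %

Rounding → worst-case error = ½ LSB = V_FS/2^16, so 100/65536 = 0.00152588 % of full scale.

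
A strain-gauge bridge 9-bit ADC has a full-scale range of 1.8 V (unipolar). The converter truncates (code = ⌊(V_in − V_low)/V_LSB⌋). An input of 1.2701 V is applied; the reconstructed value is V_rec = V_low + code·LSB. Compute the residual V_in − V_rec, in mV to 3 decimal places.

0.959 mV

One LSB is 1.8 V / 512 = 3.516 mV.
Scaled input = 361.2729 LSBs, so code = 361.
V_rec = 0 + 361·0.00351563 = 1.2691406 V.
Error = 1.2701 − 1.2691406 = 0.000959375 V = 0.959 mV.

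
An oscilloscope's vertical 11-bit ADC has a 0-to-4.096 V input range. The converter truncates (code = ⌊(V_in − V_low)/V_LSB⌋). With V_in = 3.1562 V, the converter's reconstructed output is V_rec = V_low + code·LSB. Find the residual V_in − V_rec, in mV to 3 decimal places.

LSB = 4.096/2^11 = 2.000 mV.
Scaled input = 1578.1000 LSBs, so code = 1578.
V_rec = 0 + 1578·0.002 = 3.156 V.
Error = 3.1562 − 3.156 = 0.0002 V = 0.200 mV.

0.200 mV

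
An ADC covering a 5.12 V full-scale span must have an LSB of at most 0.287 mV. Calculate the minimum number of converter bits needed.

Number of steps required ≥ 5.12 V / 0.287 mV = 17839.72.
Need 2^N ≥ 17839.72; 2^14 = 16384, 2^15 = 32768.
Minimum N = 15.

15 bits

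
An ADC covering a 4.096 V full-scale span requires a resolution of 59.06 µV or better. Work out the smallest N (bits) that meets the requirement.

17 bits

Number of steps required ≥ 4.096 V / 59.06 µV = 69353.20.
Need 2^N ≥ 69353.20; 2^16 = 65536, 2^17 = 131072.
Minimum N = 17.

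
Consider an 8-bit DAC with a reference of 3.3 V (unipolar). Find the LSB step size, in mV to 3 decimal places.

12.891 mV

Full-scale span = 3.3 V.
LSB = 3.3 / 2^8 = 3.3 / 256 = 0.0128906 V = 12.891 mV.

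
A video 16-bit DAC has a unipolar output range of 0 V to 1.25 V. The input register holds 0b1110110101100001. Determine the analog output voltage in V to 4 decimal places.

1.1591 V

LSB = 1.25 V / 2^16 = 19.07 µV.
Code 0b1110110101100001 = 60769 decimal.
V_out = 0 + 60769 × 1.90735e-05 V = 1.15908 V.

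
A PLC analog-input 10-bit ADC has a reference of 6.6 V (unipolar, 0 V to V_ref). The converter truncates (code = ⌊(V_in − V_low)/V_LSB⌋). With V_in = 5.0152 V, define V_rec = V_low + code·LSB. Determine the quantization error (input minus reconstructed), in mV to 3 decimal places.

0.747 mV

Step size: 6.6 V ÷ 2^10 = 6.445 mV.
(V_in − V_low)/LSB = (5.0152 − 0)/0.00644531 = 778.1159 → code 778 (floor).
Code 778 maps back to 0 + 778×0.00644531 V = 5.0144531 V.
Difference: 0.000746875 V → 0.747 mV.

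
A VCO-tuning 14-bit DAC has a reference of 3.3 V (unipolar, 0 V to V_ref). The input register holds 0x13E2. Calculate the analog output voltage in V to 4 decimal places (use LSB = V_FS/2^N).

1.0252 V

LSB = 3.3 V / 2^14 = 201.42 µV.
Code 0x13E2 = 5090 decimal.
V_out = 0 + 5090 × 0.000201416 V = 1.02521 V.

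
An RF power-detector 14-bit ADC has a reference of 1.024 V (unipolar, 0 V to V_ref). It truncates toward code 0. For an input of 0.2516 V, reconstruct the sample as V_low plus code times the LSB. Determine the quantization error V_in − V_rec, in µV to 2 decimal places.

LSB = 1.024/2^14 = 62.50 µV.
Scaled input = 4025.6000 LSBs, so code = 4025.
V_rec = 0 + 4025·6.25e-05 = 0.2515625 V.
V_in − V_rec = 3.75e-05 V = 37.50 µV.

37.50 µV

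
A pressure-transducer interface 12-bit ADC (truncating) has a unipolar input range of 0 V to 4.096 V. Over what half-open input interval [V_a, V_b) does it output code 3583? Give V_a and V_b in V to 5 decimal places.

LSB = 4.096/2^12 = 1.000 mV.
V_a = V_low + 3583·LSB = 3.583 V; V_b = V_low + 3584·LSB = 3.584 V.

[3.58300 V, 3.58400 V)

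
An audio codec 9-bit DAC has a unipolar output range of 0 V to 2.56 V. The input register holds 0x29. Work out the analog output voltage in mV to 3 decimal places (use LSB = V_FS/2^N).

LSB = 2.56 V / 2^9 = 5.000 mV.
Code 0x29 = 41 decimal.
V_out = 0 + 41 × 0.005 V = 0.205 V.
= 205.000 mV.

205.000 mV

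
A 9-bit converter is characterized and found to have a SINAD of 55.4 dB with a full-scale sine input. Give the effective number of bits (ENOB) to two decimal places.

8.91 bits

ENOB = (SINAD − 1.76) / 6.02 = (55.4 − 1.76)/6.02 = 8.910.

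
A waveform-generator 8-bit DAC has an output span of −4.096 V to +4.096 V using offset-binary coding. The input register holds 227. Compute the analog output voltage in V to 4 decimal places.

3.1680 V

LSB = 8.192 V / 2^8 = 32.000 mV.
V_out = (−4.096) + 227 × 0.032 V = 3.168 V.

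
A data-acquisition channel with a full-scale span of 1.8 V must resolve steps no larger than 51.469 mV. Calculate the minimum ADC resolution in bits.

6 bits

Number of steps required ≥ 1.8 V / 51.469 mV = 34.97.
Need 2^N ≥ 34.97; 2^5 = 32, 2^6 = 64.
Minimum N = 6.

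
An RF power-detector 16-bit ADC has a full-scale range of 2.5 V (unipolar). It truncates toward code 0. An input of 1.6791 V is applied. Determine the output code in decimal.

With 65536 levels over 2.5 V, one step is 38.15 µV.
(1.6791 − 0) / 3.8147e-05 = 44016.599 LSBs.
⌊·⌋(44016.599) = 44016.

code 44016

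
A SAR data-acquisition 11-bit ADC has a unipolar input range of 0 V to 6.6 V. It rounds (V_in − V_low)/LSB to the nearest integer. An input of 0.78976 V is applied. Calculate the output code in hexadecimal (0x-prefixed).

LSB = 6.6 V / 2048 = 3.223 mV.
Input sits at 245.065 steps above V_low.
Round → code 245.
In hexadecimal (0x-prefixed): 0xF5.

code 0xF5 (decimal 245)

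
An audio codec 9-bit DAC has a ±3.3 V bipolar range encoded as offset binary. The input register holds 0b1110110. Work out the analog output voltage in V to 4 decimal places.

LSB = 6.6 V / 2^9 = 12.891 mV.
Code 0b1110110 = 118 decimal.
V_out = (−3.3) + 118 × 0.0128906 V = -1.77891 V.

-1.7789 V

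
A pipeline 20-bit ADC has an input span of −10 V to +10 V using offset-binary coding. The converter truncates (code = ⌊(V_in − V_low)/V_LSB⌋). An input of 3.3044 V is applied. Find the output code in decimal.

code 697533

With 1048576 levels over 20 V, one step is 19.07 µV.
Input sits at 697533.727 steps above V_low.
⌊·⌋(697533.727) = 697533.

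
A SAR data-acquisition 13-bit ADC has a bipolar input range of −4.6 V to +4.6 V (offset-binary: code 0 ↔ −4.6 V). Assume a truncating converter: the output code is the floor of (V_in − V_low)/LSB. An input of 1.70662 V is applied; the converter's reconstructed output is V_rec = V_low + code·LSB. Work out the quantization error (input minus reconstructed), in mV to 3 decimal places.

0.712 mV

Step size: 9.2 V ÷ 2^13 = 1.123 mV.
(V_in − V_low)/LSB = (1.70662 − (−4.6))/0.00112305 = 5615.6338 → code 5615 (floor).
Code 5615 maps back to (−4.6) + 5615×0.00112305 V = 1.7059082 V.
Error = 1.70662 − 1.7059082 = 0.000711797 V = 0.712 mV.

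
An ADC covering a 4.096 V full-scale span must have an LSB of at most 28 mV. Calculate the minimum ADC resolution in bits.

Number of steps required ≥ 4.096 V / 28 mV = 146.29.
Need 2^N ≥ 146.29; 2^7 = 128, 2^8 = 256.
Minimum N = 8.

8 bits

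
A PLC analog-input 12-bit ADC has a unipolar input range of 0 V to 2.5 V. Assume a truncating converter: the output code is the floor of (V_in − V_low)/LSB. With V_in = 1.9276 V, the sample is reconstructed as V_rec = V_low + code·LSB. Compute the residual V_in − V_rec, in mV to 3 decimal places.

0.110 mV

Step size: 2.5 V ÷ 2^12 = 0.610 mV.
(1.9276 − 0)/0.000610352 = 3158.1798; ⌊·⌋ gives code 3158.
Code 3158 maps back to 0 + 3158×0.000610352 V = 1.9274902 V.
Difference: 0.000109766 V → 0.110 mV.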